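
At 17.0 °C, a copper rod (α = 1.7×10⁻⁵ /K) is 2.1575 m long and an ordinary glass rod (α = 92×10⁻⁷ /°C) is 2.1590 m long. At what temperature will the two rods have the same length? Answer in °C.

L₁(1 + α₁ΔT) = L₂(1 + α₂ΔT) ⇒ ΔT = (L₂ − L₁)/(α₁L₁ − α₂L₂)
L₂ − L₁ = 2.1590 − 2.1575 = 1.50×10⁻³ m
α₁L₁ − α₂L₂ = 1.7×10⁻⁵×2.1575 − 92×10⁻⁷×2.1590 = 1.68147×10⁻⁵ m/K
ΔT = 1.50×10⁻³ / 1.68147×10⁻⁵ = 89.208 K
T = 17.0 + 89.208 = 106.208 °C

T = 106.2 °C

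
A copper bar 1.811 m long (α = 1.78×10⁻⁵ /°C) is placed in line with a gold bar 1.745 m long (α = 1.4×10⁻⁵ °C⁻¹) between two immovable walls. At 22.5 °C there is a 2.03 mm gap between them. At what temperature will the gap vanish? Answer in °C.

T = 58.3 °C

α₁L₁ = 3.22358×10⁻⁵ m/K, α₂L₂ = 2.443×10⁻⁵ m/K → total 5.66658×10⁻⁵ m/K
ΔT = g/(α₁L₁+α₂L₂) = 2.03×10⁻³ / 5.66658×10⁻⁵ = 35.824 K
T = 22.5 + 35.824 = 58.324 °C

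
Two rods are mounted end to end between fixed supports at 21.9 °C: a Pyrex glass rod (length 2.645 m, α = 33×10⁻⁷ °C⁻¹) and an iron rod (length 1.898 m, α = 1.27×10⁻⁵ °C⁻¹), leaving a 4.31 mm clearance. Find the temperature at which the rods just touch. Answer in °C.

α₁L₁ = 8.7285×10⁻⁶ m/K, α₂L₂ = 2.41046×10⁻⁵ m/K → total 3.28331×10⁻⁵ m/K
ΔT = g/(α₁L₁+α₂L₂) = 4.31×10⁻³ / 3.28331×10⁻⁵ = 131.27 K
T = 21.9 + 131.27 = 153.17 °C

T = 153 °C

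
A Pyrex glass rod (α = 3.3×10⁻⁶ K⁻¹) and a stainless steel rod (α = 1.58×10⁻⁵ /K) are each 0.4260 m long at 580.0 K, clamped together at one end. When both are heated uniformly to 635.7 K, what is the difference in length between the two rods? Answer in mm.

ΔT = 55.7 K
Pyrex glass: ΔL = 3.3×10⁻⁶ × 0.4260 m × 55.7 = 7.8303×10⁻⁵ m = 0.078303 mm
stainless steel: ΔL = 1.58×10⁻⁵ × 0.4260 m × 55.7 = 3.7491×10⁻⁴ m = 0.37491 mm
difference = 0.37491 − 0.078303 = 0.296607 mm

0.297 mm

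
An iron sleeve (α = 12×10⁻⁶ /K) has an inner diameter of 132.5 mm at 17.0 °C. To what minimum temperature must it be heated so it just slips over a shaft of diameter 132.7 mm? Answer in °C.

Required Δd = 132.7 − 132.5 = 0.2 mm
Δd = αd₀ΔT ⇒ ΔT = Δd/(αd₀) = 0.2 / (12×10⁻⁶ × 132.5) = 125.79 K
T_min = 17.0 + 125.79 = 142.79 °C

T = 143 °C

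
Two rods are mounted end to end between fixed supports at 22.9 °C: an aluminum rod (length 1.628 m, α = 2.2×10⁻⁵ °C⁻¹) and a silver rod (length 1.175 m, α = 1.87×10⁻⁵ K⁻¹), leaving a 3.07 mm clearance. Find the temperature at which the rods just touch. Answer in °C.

Gap closes when ΔL₁ + ΔL₂ = 3.07 mm = 3.07×10⁻³ m
(α₁L₁ + α₂L₂)ΔT = g
α₁L₁ + α₂L₂ = 2.2×10⁻⁵×1.628 + 1.87×10⁻⁵×1.175 = 5.77885×10⁻⁵ m/K
ΔT = 3.07×10⁻³ / 5.77885×10⁻⁵ = 53.125 K
T = 22.9 + 53.125 = 76.025 °C

T = 76.0 °C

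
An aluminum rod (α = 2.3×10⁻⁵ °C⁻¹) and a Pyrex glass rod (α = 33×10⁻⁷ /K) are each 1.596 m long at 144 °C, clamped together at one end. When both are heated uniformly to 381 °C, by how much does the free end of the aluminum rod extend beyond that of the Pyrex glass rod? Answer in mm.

7.45 mm

ΔT = 237 K
aluminum: ΔL = 2.3×10⁻⁵ × 1.596 m × 237 = 8.6998×10⁻³ m = 8.6998 mm
Pyrex glass: ΔL = 33×10⁻⁷ × 1.596 m × 237 = 1.2482×10⁻³ m = 1.2482 mm
difference = 8.6998 − 1.2482 = 7.4516 mm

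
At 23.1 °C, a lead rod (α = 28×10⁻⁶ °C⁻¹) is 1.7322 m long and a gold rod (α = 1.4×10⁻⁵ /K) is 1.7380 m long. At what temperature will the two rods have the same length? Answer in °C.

L₁(1 + α₁ΔT) = L₂(1 + α₂ΔT) ⇒ ΔT = (L₂ − L₁)/(α₁L₁ − α₂L₂)
L₂ − L₁ = 1.7380 − 1.7322 = 5.80×10⁻³ m
α₁L₁ − α₂L₂ = 28×10⁻⁶×1.7322 − 1.4×10⁻⁵×1.7380 = 2.41696×10⁻⁵ m/K
ΔT = 5.80×10⁻³ / 2.41696×10⁻⁵ = 239.971 K
T = 23.1 + 239.971 = 263.071 °C

T = 263.1 °C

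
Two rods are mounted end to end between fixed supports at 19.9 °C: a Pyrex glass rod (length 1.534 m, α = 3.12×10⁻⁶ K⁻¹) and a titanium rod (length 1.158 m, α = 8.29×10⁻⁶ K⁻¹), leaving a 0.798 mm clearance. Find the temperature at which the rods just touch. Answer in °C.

T = 75.4 °C

α₁L₁ = 4.78608×10⁻⁶ m/K, α₂L₂ = 9.59982×10⁻⁶ m/K → total 1.43859×10⁻⁵ m/K
ΔT = g/(α₁L₁+α₂L₂) = 7.98×10⁻⁴ / 1.43859×10⁻⁵ = 55.471 K
T = 19.9 + 55.471 = 75.371 °C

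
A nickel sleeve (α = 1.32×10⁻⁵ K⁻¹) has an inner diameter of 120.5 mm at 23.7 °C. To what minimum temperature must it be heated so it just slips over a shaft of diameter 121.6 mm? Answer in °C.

T = 715 °C

Required Δd = 121.6 − 120.5 = 1.1 mm
Δd = αd₀ΔT ⇒ ΔT = Δd/(αd₀) = 1.1 / (1.32×10⁻⁵ × 120.5) = 691.56 K
T_min = 23.7 + 691.56 = 715.26 °C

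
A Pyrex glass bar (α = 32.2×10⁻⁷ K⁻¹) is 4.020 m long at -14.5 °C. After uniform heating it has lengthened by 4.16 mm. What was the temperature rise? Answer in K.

ΔL = αL₀ΔT ⇒ ΔT = ΔL / (αL₀)
ΔT = 4.16×10⁻³ m / (32.2×10⁻⁷ × 4.020 m) = 321.37 K

ΔT = 321 K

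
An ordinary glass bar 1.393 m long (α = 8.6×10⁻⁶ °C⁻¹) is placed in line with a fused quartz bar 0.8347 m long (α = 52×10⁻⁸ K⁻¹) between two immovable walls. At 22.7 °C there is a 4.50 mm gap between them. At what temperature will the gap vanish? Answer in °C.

Gap closes when ΔL₁ + ΔL₂ = 4.50 mm = 4.50×10⁻³ m
(α₁L₁ + α₂L₂)ΔT = g
α₁L₁ + α₂L₂ = 8.6×10⁻⁶×1.393 + 52×10⁻⁸×0.8347 = 1.2413844×10⁻⁵ m/K
ΔT = 4.50×10⁻³ / 1.2413844×10⁻⁵ = 362.50 K
T = 22.7 + 362.50 = 385.20 °C

T = 385 °C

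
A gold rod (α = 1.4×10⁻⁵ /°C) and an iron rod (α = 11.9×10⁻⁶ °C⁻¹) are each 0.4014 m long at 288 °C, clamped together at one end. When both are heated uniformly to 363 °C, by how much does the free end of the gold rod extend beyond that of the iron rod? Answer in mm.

0.0632 mm

ΔT = 75 K
gold: ΔL = 1.4×10⁻⁵ × 0.4014 m × 75 = 4.2147×10⁻⁴ m = 0.42147 mm
iron: ΔL = 11.9×10⁻⁶ × 0.4014 m × 75 = 3.5825×10⁻⁴ m = 0.35825 mm
difference = 0.42147 − 0.35825 = 0.06322 mm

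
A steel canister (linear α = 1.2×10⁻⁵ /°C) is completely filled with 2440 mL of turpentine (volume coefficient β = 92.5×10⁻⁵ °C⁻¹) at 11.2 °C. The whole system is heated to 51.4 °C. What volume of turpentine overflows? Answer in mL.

The canister also expands: β_container ≈ 3α = 3.6×10⁻⁵ /K
Net overflow = V₀(β_liq − 3α_cont)ΔT
β − 3α = 9.25×10⁻⁴ − 3.6×10⁻⁵ = 8.89×10⁻⁴ /K; ΔT = 40.2 K
ΔV = 2440 × 8.89×10⁻⁴ × 40.2 = 87.2 mL

87.2 mL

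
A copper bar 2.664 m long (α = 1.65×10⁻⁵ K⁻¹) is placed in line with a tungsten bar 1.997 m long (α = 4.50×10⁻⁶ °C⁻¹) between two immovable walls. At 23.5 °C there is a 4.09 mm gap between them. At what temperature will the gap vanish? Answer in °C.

α₁L₁ = 4.3956×10⁻⁵ m/K, α₂L₂ = 8.9865×10⁻⁶ m/K → total 5.29425×10⁻⁵ m/K
ΔT = g/(α₁L₁+α₂L₂) = 4.09×10⁻³ / 5.29425×10⁻⁵ = 77.25 K
T = 23.5 + 77.25 = 100.75 °C

T = 101 °C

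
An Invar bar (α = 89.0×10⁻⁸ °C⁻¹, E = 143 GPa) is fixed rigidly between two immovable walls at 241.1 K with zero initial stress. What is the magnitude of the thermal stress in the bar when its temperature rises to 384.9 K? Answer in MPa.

σ = 18.3 MPa

Fully constrained: the free strain ε = αΔT is blocked, so σ = Eε = EαΔT.
|ΔT| = 143.8 K
σ = 143×10⁹ × 89.0×10⁻⁸ × 143.8 = 1.83×10⁷ Pa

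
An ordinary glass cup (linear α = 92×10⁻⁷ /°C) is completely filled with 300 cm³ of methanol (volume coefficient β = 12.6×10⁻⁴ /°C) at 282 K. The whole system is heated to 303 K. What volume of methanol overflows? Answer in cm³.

The cup also expands: β_container ≈ 3α = 2.76×10⁻⁵ /K
Net overflow = V₀(β_liq − 3α_cont)ΔT
β − 3α = 1.26×10⁻³ − 2.76×10⁻⁵ = 1.2324×10⁻³ /K; ΔT = 21 K
ΔV = 300 × 1.2324×10⁻³ × 21 = 7.76 cm³

7.76 cm³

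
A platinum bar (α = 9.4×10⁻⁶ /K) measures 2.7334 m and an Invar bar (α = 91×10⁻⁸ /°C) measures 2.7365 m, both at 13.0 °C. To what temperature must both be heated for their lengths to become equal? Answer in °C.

Equal length when α₁L₁ΔT − α₂L₂ΔT = L₂ − L₁ = 3.10×10⁻³ m
α₁L₁ = 2.569396×10⁻⁵, α₂L₂ = 2.490215×10⁻⁶ → Δ(αL) = 2.3203745×10⁻⁵ m/K
ΔT = 3.10×10⁻³ / 2.3203745×10⁻⁵ = 133.599 K, so T = 13.0 + 133.599 = 146.599 °C

T = 146.6 °C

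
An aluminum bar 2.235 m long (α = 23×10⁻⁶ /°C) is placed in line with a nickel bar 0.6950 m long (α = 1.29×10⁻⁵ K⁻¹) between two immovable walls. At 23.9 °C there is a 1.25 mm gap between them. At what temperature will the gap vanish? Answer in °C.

T = 44.6 °C

α₁L₁ = 5.1405×10⁻⁵ m/K, α₂L₂ = 8.9655×10⁻⁶ m/K → total 6.03705×10⁻⁵ m/K
ΔT = g/(α₁L₁+α₂L₂) = 1.25×10⁻³ / 6.03705×10⁻⁵ = 20.705 K
T = 23.9 + 20.705 = 44.605 °C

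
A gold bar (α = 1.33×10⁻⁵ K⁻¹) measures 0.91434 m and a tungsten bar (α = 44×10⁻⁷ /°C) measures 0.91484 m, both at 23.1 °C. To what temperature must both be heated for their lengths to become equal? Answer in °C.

T = 84.56 °C

Equal length when α₁L₁ΔT − α₂L₂ΔT = L₂ − L₁ = 5.00×10⁻⁴ m
α₁L₁ = 1.2160722×10⁻⁵, α₂L₂ = 4.025296×10⁻⁶ → Δ(αL) = 8.135426×10⁻⁶ m/K
ΔT = 5.00×10⁻⁴ / 8.135426×10⁻⁶ = 61.4596 K, so T = 23.1 + 61.4596 = 84.5596 °C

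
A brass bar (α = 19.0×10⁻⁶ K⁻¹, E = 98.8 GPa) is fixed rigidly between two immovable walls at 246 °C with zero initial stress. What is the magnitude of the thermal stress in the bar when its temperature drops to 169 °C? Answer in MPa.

σ = 145 MPa

Fully constrained: the free strain ε = αΔT is blocked, so σ = Eε = EαΔT.
|ΔT| = 77 K
σ = 98.8×10⁹ × 19.0×10⁻⁶ × 77 = 1.45×10⁸ Pa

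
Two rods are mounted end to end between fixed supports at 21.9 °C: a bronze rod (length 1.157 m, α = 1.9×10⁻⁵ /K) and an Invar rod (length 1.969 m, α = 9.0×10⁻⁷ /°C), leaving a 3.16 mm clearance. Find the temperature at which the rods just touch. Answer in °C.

Gap closes when ΔL₁ + ΔL₂ = 3.16 mm = 3.16×10⁻³ m
(α₁L₁ + α₂L₂)ΔT = g
α₁L₁ + α₂L₂ = 1.9×10⁻⁵×1.157 + 9.0×10⁻⁷×1.969 = 2.37551×10⁻⁵ m/K
ΔT = 3.16×10⁻³ / 2.37551×10⁻⁵ = 133.02 K
T = 21.9 + 133.02 = 154.92 °C

T = 155 °C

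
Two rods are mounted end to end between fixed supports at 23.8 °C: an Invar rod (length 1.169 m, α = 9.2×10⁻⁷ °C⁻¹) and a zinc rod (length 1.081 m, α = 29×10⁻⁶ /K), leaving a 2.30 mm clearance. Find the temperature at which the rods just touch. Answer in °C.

α₁L₁ = 1.07548×10⁻⁶ m/K, α₂L₂ = 3.1349×10⁻⁵ m/K → total 3.242448×10⁻⁵ m/K
ΔT = g/(α₁L₁+α₂L₂) = 2.30×10⁻³ / 3.242448×10⁻⁵ = 70.934 K
T = 23.8 + 70.934 = 94.734 °C

T = 94.7 °C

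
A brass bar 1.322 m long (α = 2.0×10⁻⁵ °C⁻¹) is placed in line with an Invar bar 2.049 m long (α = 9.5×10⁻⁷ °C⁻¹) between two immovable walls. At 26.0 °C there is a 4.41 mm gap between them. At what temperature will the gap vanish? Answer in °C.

T = 181 °C

Gap closes when ΔL₁ + ΔL₂ = 4.41 mm = 4.41×10⁻³ m
(α₁L₁ + α₂L₂)ΔT = g
α₁L₁ + α₂L₂ = 2.0×10⁻⁵×1.322 + 9.5×10⁻⁷×2.049 = 2.838655×10⁻⁵ m/K
ΔT = 4.41×10⁻³ / 2.838655×10⁻⁵ = 155.36 K
T = 26.0 + 155.36 = 181.36 °C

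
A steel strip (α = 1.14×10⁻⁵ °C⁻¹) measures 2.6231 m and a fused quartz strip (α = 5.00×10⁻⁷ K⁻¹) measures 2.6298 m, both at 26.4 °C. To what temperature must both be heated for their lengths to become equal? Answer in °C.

Equal length when α₁L₁ΔT − α₂L₂ΔT = L₂ − L₁ = 6.70×10⁻³ m
α₁L₁ = 2.990334×10⁻⁵, α₂L₂ = 1.3149×10⁻⁶ → Δ(αL) = 2.858844×10⁻⁵ m/K
ΔT = 6.70×10⁻³ / 2.858844×10⁻⁵ = 234.360 K, so T = 26.4 + 234.360 = 260.760 °C

T = 260.8 °C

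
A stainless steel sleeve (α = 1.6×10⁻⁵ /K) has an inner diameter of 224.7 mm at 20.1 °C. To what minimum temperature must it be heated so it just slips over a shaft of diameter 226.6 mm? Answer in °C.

T = 549 °C

Required Δd = 226.6 − 224.7 = 1.9 mm
Δd = αd₀ΔT ⇒ ΔT = Δd/(αd₀) = 1.9 / (1.6×10⁻⁵ × 224.7) = 528.48 K
T_min = 20.1 + 528.48 = 548.58 °C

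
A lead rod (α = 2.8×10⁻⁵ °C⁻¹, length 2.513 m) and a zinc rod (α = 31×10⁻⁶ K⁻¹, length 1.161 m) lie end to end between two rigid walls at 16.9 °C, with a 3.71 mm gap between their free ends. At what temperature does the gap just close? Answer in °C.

Gap closes when ΔL₁ + ΔL₂ = 3.71 mm = 3.71×10⁻³ m
(α₁L₁ + α₂L₂)ΔT = g
α₁L₁ + α₂L₂ = 2.8×10⁻⁵×2.513 + 31×10⁻⁶×1.161 = 1.06355×10⁻⁴ m/K
ΔT = 3.71×10⁻³ / 1.06355×10⁻⁴ = 34.883 K
T = 16.9 + 34.883 = 51.783 °C

T = 51.8 °C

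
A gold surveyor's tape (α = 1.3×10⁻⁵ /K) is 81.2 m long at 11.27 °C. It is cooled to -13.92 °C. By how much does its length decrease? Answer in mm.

|ΔT| = |-13.92 − 11.27| = 25.19 K
ΔL = αL₀ΔT = (1.3×10⁻⁵)(81.2)(25.19) = 2.66×10⁻² m

ΔL = 26.6 mm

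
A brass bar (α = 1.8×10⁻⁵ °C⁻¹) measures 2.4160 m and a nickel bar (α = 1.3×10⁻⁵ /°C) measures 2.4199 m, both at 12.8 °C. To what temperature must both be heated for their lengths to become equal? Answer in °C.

T = 337.0 °C

Equal length when α₁L₁ΔT − α₂L₂ΔT = L₂ − L₁ = 3.90×10⁻³ m
α₁L₁ = 4.3488×10⁻⁵, α₂L₂ = 3.14587×10⁻⁵ → Δ(αL) = 1.20293×10⁻⁵ m/K
ΔT = 3.90×10⁻³ / 1.20293×10⁻⁵ = 324.208 K, so T = 12.8 + 324.208 = 337.008 °C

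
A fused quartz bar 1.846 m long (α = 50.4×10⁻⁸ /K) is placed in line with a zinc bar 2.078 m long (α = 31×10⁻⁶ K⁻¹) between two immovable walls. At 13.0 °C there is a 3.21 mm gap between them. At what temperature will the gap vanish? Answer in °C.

T = 62.1 °C

Gap closes when ΔL₁ + ΔL₂ = 3.21 mm = 3.21×10⁻³ m
(α₁L₁ + α₂L₂)ΔT = g
α₁L₁ + α₂L₂ = 50.4×10⁻⁸×1.846 + 31×10⁻⁶×2.078 = 6.5348384×10⁻⁵ m/K
ΔT = 3.21×10⁻³ / 6.5348384×10⁻⁵ = 49.121 K
T = 13.0 + 49.121 = 62.121 °C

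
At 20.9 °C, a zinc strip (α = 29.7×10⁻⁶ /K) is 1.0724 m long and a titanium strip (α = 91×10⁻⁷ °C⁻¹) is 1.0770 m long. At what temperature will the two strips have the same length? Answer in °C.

T = 229.5 °C

Equal length when α₁L₁ΔT − α₂L₂ΔT = L₂ − L₁ = 4.60×10⁻³ m
α₁L₁ = 3.185028×10⁻⁵, α₂L₂ = 9.8007×10⁻⁶ → Δ(αL) = 2.204958×10⁻⁵ m/K
ΔT = 4.60×10⁻³ / 2.204958×10⁻⁵ = 208.621 K, so T = 20.9 + 208.621 = 229.521 °C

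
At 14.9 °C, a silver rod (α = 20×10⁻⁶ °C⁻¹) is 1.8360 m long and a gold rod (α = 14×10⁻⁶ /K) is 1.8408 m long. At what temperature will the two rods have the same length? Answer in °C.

L₁(1 + α₁ΔT) = L₂(1 + α₂ΔT) ⇒ ΔT = (L₂ − L₁)/(α₁L₁ − α₂L₂)
L₂ − L₁ = 1.8408 − 1.8360 = 4.80×10⁻³ m
α₁L₁ − α₂L₂ = 20×10⁻⁶×1.8360 − 14×10⁻⁶×1.8408 = 1.09488×10⁻⁵ m/K
ΔT = 4.80×10⁻³ / 1.09488×10⁻⁵ = 438.404 K
T = 14.9 + 438.404 = 453.304 °C

T = 453.3 °C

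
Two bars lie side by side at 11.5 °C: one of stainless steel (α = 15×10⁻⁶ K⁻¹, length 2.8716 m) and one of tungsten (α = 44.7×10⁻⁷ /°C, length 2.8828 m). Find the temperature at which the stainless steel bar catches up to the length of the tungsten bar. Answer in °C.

T = 382.5 °C

Equal length when α₁L₁ΔT − α₂L₂ΔT = L₂ − L₁ = 1.12×10⁻² m
α₁L₁ = 4.3074×10⁻⁵, α₂L₂ = 1.2886116×10⁻⁵ → Δ(αL) = 3.0187884×10⁻⁵ m/K
ΔT = 1.12×10⁻² / 3.0187884×10⁻⁵ = 371.010 K, so T = 11.5 + 371.010 = 382.510 °C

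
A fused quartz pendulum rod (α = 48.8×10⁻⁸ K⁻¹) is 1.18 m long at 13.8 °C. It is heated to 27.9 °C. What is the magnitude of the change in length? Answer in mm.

|ΔT| = |27.9 − 13.8| = 14.1 K
ΔL = αL₀ΔT = (48.8×10⁻⁸)(1.18)(14.1) = 8.12×10⁻⁶ m

ΔL = 0.00812 mm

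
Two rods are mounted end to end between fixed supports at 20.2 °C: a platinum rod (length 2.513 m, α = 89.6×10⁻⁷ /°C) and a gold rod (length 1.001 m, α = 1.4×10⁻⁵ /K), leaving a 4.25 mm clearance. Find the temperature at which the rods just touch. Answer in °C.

T = 137 °C

Gap closes when ΔL₁ + ΔL₂ = 4.25 mm = 4.25×10⁻³ m
(α₁L₁ + α₂L₂)ΔT = g
α₁L₁ + α₂L₂ = 89.6×10⁻⁷×2.513 + 1.4×10⁻⁵×1.001 = 3.653048×10⁻⁵ m/K
ΔT = 4.25×10⁻³ / 3.653048×10⁻⁵ = 116.34 K
T = 20.2 + 116.34 = 136.54 °C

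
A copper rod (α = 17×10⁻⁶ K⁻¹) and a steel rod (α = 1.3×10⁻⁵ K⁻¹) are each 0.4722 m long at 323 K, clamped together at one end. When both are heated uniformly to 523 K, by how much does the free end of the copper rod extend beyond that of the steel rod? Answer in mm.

0.378 mm

ΔT = 200 K
copper: ΔL = 17×10⁻⁶ × 0.4722 m × 200 = 1.6055×10⁻³ m = 1.6055 mm
steel: ΔL = 1.3×10⁻⁵ × 0.4722 m × 200 = 1.2277×10⁻³ m = 1.2277 mm
difference = 1.6055 − 1.2277 = 0.3778 mm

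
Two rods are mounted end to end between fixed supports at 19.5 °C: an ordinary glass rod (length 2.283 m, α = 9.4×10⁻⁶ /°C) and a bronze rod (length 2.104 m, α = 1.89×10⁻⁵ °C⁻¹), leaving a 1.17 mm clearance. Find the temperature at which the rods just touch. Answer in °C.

α₁L₁ = 2.14602×10⁻⁵ m/K, α₂L₂ = 3.97656×10⁻⁵ m/K → total 6.12258×10⁻⁵ m/K
ΔT = g/(α₁L₁+α₂L₂) = 1.17×10⁻³ / 6.12258×10⁻⁵ = 19.110 K
T = 19.5 + 19.110 = 38.610 °C

T = 38.6 °C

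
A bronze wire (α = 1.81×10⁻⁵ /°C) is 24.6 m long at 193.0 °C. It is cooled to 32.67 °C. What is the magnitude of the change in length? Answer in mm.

|ΔT| = |32.67 − 193.0| = 160.33 K
ΔL = αL₀ΔT = (1.81×10⁻⁵)(24.6)(160.33) = 7.14×10⁻² m

ΔL = 71.4 mm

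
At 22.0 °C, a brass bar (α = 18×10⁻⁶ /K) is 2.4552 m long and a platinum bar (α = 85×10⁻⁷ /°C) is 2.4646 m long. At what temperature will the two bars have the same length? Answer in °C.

Equal length when α₁L₁ΔT − α₂L₂ΔT = L₂ − L₁ = 9.40×10⁻³ m
α₁L₁ = 4.41936×10⁻⁵, α₂L₂ = 2.09491×10⁻⁵ → Δ(αL) = 2.32445×10⁻⁵ m/K
ΔT = 9.40×10⁻³ / 2.32445×10⁻⁵ = 404.397 K, so T = 22.0 + 404.397 = 426.397 °C

T = 426.4 °C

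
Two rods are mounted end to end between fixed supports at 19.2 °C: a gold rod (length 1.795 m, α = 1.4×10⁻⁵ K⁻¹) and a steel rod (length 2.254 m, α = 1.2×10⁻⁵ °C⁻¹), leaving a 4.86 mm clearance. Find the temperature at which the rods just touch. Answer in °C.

T = 112 °C

Gap closes when ΔL₁ + ΔL₂ = 4.86 mm = 4.86×10⁻³ m
(α₁L₁ + α₂L₂)ΔT = g
α₁L₁ + α₂L₂ = 1.4×10⁻⁵×1.795 + 1.2×10⁻⁵×2.254 = 5.2178×10⁻⁵ m/K
ΔT = 4.86×10⁻³ / 5.2178×10⁻⁵ = 93.14 K
T = 19.2 + 93.14 = 112.34 °C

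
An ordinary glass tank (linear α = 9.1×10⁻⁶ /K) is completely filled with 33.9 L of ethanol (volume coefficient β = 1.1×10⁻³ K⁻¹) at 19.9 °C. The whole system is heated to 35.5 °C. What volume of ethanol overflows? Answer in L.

The tank also expands: β_container ≈ 3α = 2.73×10⁻⁵ /K
Net overflow = V₀(β_liq − 3α_cont)ΔT
β − 3α = 1.10×10⁻³ − 2.73×10⁻⁵ = 1.0727×10⁻³ /K; ΔT = 15.6 K
ΔV = 33.9 × 1.0727×10⁻³ × 15.6 = 0.567 L

0.567 L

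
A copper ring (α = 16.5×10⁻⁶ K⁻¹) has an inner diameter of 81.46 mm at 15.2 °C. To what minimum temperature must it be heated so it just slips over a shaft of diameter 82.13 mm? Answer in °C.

Required Δd = 82.13 − 81.46 = 0.67 mm
Δd = αd₀ΔT ⇒ ΔT = Δd/(αd₀) = 0.67 / (16.5×10⁻⁶ × 81.46) = 498.48 K
T_min = 15.2 + 498.48 = 513.68 °C

T = 514 °C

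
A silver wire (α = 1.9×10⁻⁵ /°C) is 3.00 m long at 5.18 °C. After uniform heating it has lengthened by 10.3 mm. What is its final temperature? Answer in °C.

T = 186 °C

ΔL = αL₀ΔT ⇒ ΔT = ΔL / (αL₀)
ΔT = 10.3×10⁻³ m / (1.9×10⁻⁵ × 3.00 m) = 180.70 K
T = 5.18 + 180.70 = 185.88 °C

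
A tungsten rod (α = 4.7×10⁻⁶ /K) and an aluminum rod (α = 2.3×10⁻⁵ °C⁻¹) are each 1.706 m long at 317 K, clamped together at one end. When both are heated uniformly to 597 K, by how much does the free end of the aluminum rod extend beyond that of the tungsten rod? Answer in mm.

8.74 mm

ΔT = 280 K
tungsten: ΔL = 4.7×10⁻⁶ × 1.706 m × 280 = 2.2451×10⁻³ m = 2.2451 mm
aluminum: ΔL = 2.3×10⁻⁵ × 1.706 m × 280 = 1.0987×10⁻² m = 10.987 mm
difference = 10.987 − 2.2451 = 8.7419 mm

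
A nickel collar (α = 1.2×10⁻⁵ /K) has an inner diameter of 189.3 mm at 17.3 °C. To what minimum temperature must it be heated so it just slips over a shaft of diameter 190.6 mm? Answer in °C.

T = 590 °C

Required Δd = 190.6 − 189.3 = 1.3 mm
Δd = αd₀ΔT ⇒ ΔT = Δd/(αd₀) = 1.3 / (1.2×10⁻⁵ × 189.3) = 572.28 K
T_min = 17.3 + 572.28 = 589.58 °C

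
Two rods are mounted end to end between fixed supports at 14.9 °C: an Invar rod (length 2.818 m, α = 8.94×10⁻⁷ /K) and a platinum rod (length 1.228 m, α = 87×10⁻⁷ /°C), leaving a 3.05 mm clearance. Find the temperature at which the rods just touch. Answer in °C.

T = 246 °C

α₁L₁ = 2.519292×10⁻⁶ m/K, α₂L₂ = 1.06836×10⁻⁵ m/K → total 1.3202892×10⁻⁵ m/K
ΔT = g/(α₁L₁+α₂L₂) = 3.05×10⁻³ / 1.3202892×10⁻⁵ = 231.01 K
T = 14.9 + 231.01 = 245.91 °C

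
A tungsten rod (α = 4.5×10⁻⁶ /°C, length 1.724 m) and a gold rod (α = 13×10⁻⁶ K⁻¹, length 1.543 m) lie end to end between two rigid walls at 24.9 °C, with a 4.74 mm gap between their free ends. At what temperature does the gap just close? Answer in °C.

α₁L₁ = 7.758×10⁻⁶ m/K, α₂L₂ = 2.0059×10⁻⁵ m/K → total 2.7817×10⁻⁵ m/K
ΔT = g/(α₁L₁+α₂L₂) = 4.74×10⁻³ / 2.7817×10⁻⁵ = 170.40 K
T = 24.9 + 170.40 = 195.30 °C

T = 195 °C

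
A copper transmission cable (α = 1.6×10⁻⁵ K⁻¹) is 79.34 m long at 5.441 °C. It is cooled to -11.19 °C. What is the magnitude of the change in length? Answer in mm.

ΔL = 21.1 mm

|ΔT| = |-11.19 − 5.441| = 16.631 K
ΔL = αL₀ΔT = (1.6×10⁻⁵)(79.34)(16.631) = 2.11×10⁻² m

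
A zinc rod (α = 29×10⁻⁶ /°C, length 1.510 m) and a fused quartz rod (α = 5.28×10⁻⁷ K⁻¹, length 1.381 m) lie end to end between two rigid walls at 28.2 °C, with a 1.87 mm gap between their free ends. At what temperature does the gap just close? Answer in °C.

Gap closes when ΔL₁ + ΔL₂ = 1.87 mm = 1.87×10⁻³ m
(α₁L₁ + α₂L₂)ΔT = g
α₁L₁ + α₂L₂ = 29×10⁻⁶×1.510 + 5.28×10⁻⁷×1.381 = 4.4519168×10⁻⁵ m/K
ΔT = 1.87×10⁻³ / 4.4519168×10⁻⁵ = 42.004 K
T = 28.2 + 42.004 = 70.204 °C

T = 70.2 °C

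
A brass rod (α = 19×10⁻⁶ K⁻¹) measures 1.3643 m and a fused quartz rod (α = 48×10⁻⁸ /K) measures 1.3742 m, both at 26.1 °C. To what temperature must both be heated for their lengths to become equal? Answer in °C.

Equal length when α₁L₁ΔT − α₂L₂ΔT = L₂ − L₁ = 9.90×10⁻³ m
α₁L₁ = 2.59217×10⁻⁵, α₂L₂ = 6.59616×10⁻⁷ → Δ(αL) = 2.5262084×10⁻⁵ m/K
ΔT = 9.90×10⁻³ / 2.5262084×10⁻⁵ = 391.892 K, so T = 26.1 + 391.892 = 417.992 °C

T = 418.0 °C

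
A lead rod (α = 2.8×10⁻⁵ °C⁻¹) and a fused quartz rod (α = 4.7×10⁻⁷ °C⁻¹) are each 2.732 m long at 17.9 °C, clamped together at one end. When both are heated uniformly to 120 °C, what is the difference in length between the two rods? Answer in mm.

ΔT = 102.1 K
lead: ΔL = 2.8×10⁻⁵ × 2.732 m × 102.1 = 7.8102×10⁻³ m = 7.8102 mm
fused quartz: ΔL = 4.7×10⁻⁷ × 2.732 m × 102.1 = 1.3110×10⁻⁴ m = 0.13110 mm
difference = 7.8102 − 0.13110 = 7.6791 mm

7.68 mm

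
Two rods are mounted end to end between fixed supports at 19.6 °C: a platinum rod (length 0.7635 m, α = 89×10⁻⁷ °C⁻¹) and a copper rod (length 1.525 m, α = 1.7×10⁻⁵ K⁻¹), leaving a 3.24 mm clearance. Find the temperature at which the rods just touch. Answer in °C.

T = 119 °C

α₁L₁ = 6.79515×10⁻⁶ m/K, α₂L₂ = 2.5925×10⁻⁵ m/K → total 3.272015×10⁻⁵ m/K
ΔT = g/(α₁L₁+α₂L₂) = 3.24×10⁻³ / 3.272015×10⁻⁵ = 99.02 K
T = 19.6 + 99.02 = 118.62 °C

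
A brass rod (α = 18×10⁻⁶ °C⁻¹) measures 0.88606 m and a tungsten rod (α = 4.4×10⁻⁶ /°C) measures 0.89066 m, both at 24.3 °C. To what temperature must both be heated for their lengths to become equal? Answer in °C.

L₁(1 + α₁ΔT) = L₂(1 + α₂ΔT) ⇒ ΔT = (L₂ − L₁)/(α₁L₁ − α₂L₂)
L₂ − L₁ = 0.89066 − 0.88606 = 4.60×10⁻³ m
α₁L₁ − α₂L₂ = 18×10⁻⁶×0.88606 − 4.4×10⁻⁶×0.89066 = 1.2030176×10⁻⁵ m/K
ΔT = 4.60×10⁻³ / 1.2030176×10⁻⁵ = 382.372 K
T = 24.3 + 382.372 = 406.672 °C

T = 406.7 °C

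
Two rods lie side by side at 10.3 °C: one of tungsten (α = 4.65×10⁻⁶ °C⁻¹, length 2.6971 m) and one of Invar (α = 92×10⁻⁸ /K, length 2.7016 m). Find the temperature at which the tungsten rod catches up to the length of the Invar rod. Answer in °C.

L₁(1 + α₁ΔT) = L₂(1 + α₂ΔT) ⇒ ΔT = (L₂ − L₁)/(α₁L₁ − α₂L₂)
L₂ − L₁ = 2.7016 − 2.6971 = 4.50×10⁻³ m
α₁L₁ − α₂L₂ = 4.65×10⁻⁶×2.6971 − 92×10⁻⁸×2.7016 = 1.0056043×10⁻⁵ m/K
ΔT = 4.50×10⁻³ / 1.0056043×10⁻⁵ = 447.492 K
T = 10.3 + 447.492 = 457.792 °C

T = 457.8 °C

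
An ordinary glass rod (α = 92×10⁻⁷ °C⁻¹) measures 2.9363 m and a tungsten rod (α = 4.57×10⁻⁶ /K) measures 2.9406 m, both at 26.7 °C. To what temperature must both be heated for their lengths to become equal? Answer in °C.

L₁(1 + α₁ΔT) = L₂(1 + α₂ΔT) ⇒ ΔT = (L₂ − L₁)/(α₁L₁ − α₂L₂)
L₂ − L₁ = 2.9406 − 2.9363 = 4.30×10⁻³ m
α₁L₁ − α₂L₂ = 92×10⁻⁷×2.9363 − 4.57×10⁻⁶×2.9406 = 1.3575418×10⁻⁵ m/K
ΔT = 4.30×10⁻³ / 1.3575418×10⁻⁵ = 316.749 K
T = 26.7 + 316.749 = 343.449 °C

T = 343.4 °C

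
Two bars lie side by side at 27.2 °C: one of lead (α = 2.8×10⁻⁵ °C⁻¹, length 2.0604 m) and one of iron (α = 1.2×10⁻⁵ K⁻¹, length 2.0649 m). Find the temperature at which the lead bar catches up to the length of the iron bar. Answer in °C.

L₁(1 + α₁ΔT) = L₂(1 + α₂ΔT) ⇒ ΔT = (L₂ − L₁)/(α₁L₁ − α₂L₂)
L₂ − L₁ = 2.0649 − 2.0604 = 4.50×10⁻³ m
α₁L₁ − α₂L₂ = 2.8×10⁻⁵×2.0604 − 1.2×10⁻⁵×2.0649 = 3.29124×10⁻⁵ m/K
ΔT = 4.50×10⁻³ / 3.29124×10⁻⁵ = 136.727 K
T = 27.2 + 136.727 = 163.927 °C

T = 163.9 °C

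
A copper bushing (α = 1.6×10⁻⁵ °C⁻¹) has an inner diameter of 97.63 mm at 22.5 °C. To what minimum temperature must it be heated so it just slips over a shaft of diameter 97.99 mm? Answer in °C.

T = 253 °C

Required Δd = 97.99 − 97.63 = 0.36 mm
Δd = αd₀ΔT ⇒ ΔT = Δd/(αd₀) = 0.36 / (1.6×10⁻⁵ × 97.63) = 230.46 K
T_min = 22.5 + 230.46 = 252.96 °C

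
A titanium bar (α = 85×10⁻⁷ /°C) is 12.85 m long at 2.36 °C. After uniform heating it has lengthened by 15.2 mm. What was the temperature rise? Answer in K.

ΔT = 139 K

ΔL = αL₀ΔT ⇒ ΔT = ΔL / (αL₀)
ΔT = 15.2×10⁻³ m / (85×10⁻⁷ × 12.85 m) = 139.16 K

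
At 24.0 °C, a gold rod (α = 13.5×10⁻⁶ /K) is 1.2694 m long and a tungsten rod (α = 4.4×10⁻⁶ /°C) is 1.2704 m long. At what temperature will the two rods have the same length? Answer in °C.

Equal length when α₁L₁ΔT − α₂L₂ΔT = L₂ − L₁ = 1.00×10⁻³ m
α₁L₁ = 1.71369×10⁻⁵, α₂L₂ = 5.58976×10⁻⁶ → Δ(αL) = 1.154714×10⁻⁵ m/K
ΔT = 1.00×10⁻³ / 1.154714×10⁻⁵ = 86.602 K, so T = 24.0 + 86.602 = 110.602 °C

T = 110.6 °C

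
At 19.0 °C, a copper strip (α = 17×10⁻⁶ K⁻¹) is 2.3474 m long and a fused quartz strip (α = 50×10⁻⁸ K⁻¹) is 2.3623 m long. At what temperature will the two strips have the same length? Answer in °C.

T = 403.8 °C

Equal length when α₁L₁ΔT − α₂L₂ΔT = L₂ − L₁ = 1.49×10⁻² m
α₁L₁ = 3.99058×10⁻⁵, α₂L₂ = 1.18115×10⁻⁶ → Δ(αL) = 3.872465×10⁻⁵ m/K
ΔT = 1.49×10⁻² / 3.872465×10⁻⁵ = 384.768 K, so T = 19.0 + 384.768 = 403.768 °C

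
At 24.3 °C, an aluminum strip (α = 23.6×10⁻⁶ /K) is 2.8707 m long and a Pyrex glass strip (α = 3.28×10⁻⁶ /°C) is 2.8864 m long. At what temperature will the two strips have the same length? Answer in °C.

T = 293.7 °C

L₁(1 + α₁ΔT) = L₂(1 + α₂ΔT) ⇒ ΔT = (L₂ − L₁)/(α₁L₁ − α₂L₂)
L₂ − L₁ = 2.8864 − 2.8707 = 1.57×10⁻² m
α₁L₁ − α₂L₂ = 23.6×10⁻⁶×2.8707 − 3.28×10⁻⁶×2.8864 = 5.8281128×10⁻⁵ m/K
ΔT = 1.57×10⁻² / 5.8281128×10⁻⁵ = 269.384 K
T = 24.3 + 269.384 = 293.684 °C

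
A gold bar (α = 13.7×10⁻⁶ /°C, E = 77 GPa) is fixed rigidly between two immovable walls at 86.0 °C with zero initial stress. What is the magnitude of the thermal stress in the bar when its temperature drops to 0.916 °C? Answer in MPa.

Fully constrained: the free strain ε = αΔT is blocked, so σ = Eε = EαΔT.
|ΔT| = 85.084 K
σ = 77.0×10⁹ × 13.7×10⁻⁶ × 85.084 = 8.98×10⁷ Pa

σ = 89.8 MPa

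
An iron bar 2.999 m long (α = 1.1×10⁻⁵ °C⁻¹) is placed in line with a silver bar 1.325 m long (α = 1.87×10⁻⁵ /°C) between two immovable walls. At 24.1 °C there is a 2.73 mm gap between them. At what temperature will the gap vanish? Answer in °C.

T = 71.4 °C

Gap closes when ΔL₁ + ΔL₂ = 2.73 mm = 2.73×10⁻³ m
(α₁L₁ + α₂L₂)ΔT = g
α₁L₁ + α₂L₂ = 1.1×10⁻⁵×2.999 + 1.87×10⁻⁵×1.325 = 5.77665×10⁻⁵ m/K
ΔT = 2.73×10⁻³ / 5.77665×10⁻⁵ = 47.259 K
T = 24.1 + 47.259 = 71.359 °C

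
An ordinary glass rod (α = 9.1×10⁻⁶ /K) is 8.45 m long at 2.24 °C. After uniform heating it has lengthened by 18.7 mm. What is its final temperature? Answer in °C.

ΔL = αL₀ΔT ⇒ ΔT = ΔL / (αL₀)
ΔT = 18.7×10⁻³ m / (9.1×10⁻⁶ × 8.45 m) = 243.19 K
T = 2.24 + 243.19 = 245.43 °C

T = 245 °C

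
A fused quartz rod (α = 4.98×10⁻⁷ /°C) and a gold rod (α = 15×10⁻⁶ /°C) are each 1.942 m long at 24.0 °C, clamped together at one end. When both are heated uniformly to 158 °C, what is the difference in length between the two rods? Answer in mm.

3.77 mm

ΔT = 134.0 K
fused quartz: ΔL = 4.98×10⁻⁷ × 1.942 m × 134.0 = 1.2959×10⁻⁴ m = 0.12959 mm
gold: ΔL = 15×10⁻⁶ × 1.942 m × 134.0 = 3.9034×10⁻³ m = 3.9034 mm
difference = 3.9034 − 0.12959 = 3.77381 mm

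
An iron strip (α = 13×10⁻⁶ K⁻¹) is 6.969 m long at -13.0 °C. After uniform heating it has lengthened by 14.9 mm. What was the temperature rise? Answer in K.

ΔL = αL₀ΔT ⇒ ΔT = ΔL / (αL₀)
ΔT = 14.9×10⁻³ m / (13×10⁻⁶ × 6.969 m) = 164.46 K

ΔT = 164 K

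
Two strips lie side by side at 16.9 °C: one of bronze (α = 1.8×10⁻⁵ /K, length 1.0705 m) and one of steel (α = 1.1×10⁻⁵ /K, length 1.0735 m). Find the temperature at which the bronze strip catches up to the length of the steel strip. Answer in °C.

Equal length when α₁L₁ΔT − α₂L₂ΔT = L₂ − L₁ = 3.00×10⁻³ m
α₁L₁ = 1.9269×10⁻⁵, α₂L₂ = 1.18085×10⁻⁵ → Δ(αL) = 7.4605×10⁻⁶ m/K
ΔT = 3.00×10⁻³ / 7.4605×10⁻⁶ = 402.118 K, so T = 16.9 + 402.118 = 419.018 °C

T = 419.0 °C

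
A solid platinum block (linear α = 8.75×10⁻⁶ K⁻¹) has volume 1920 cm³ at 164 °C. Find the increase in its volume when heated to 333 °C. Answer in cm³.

ΔV = 8.52 cm³

Isotropic solid: β ≈ 3α = 2.6×10⁻⁵ /K; ΔT = 169 K
ΔV = 3αV₀ΔT = 3(8.75×10⁻⁶)(1920)(169) = 8.52 cm³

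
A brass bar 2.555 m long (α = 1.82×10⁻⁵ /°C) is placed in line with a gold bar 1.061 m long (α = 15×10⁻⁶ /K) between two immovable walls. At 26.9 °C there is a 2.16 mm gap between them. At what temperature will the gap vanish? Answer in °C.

T = 61.5 °C

Gap closes when ΔL₁ + ΔL₂ = 2.16 mm = 2.16×10⁻³ m
(α₁L₁ + α₂L₂)ΔT = g
α₁L₁ + α₂L₂ = 1.82×10⁻⁵×2.555 + 15×10⁻⁶×1.061 = 6.2416×10⁻⁵ m/K
ΔT = 2.16×10⁻³ / 6.2416×10⁻⁵ = 34.607 K
T = 26.9 + 34.607 = 61.507 °C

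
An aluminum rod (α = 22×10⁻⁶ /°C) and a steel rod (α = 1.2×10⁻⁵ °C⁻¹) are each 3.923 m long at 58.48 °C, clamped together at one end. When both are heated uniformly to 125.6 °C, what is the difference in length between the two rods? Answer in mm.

2.63 mm

ΔT = 67.12 K
aluminum: ΔL = 22×10⁻⁶ × 3.923 m × 67.12 = 5.7929×10⁻³ m = 5.7929 mm
steel: ΔL = 1.2×10⁻⁵ × 3.923 m × 67.12 = 3.1597×10⁻³ m = 3.1597 mm
difference = 5.7929 − 3.1597 = 2.6332 mm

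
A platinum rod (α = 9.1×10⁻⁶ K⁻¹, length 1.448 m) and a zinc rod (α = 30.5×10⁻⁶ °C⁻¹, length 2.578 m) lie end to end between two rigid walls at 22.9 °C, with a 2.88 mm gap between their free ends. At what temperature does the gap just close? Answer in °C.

T = 54.3 °C

Gap closes when ΔL₁ + ΔL₂ = 2.88 mm = 2.88×10⁻³ m
(α₁L₁ + α₂L₂)ΔT = g
α₁L₁ + α₂L₂ = 9.1×10⁻⁶×1.448 + 30.5×10⁻⁶×2.578 = 9.18058×10⁻⁵ m/K
ΔT = 2.88×10⁻³ / 9.18058×10⁻⁵ = 31.371 K
T = 22.9 + 31.371 = 54.271 °C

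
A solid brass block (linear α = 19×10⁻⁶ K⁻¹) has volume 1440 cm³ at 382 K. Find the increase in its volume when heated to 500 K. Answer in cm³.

Isotropic solid: β ≈ 3α = 5.7×10⁻⁵ /K; ΔT = 118 K
ΔV = 3αV₀ΔT = 3(19×10⁻⁶)(1440)(118) = 9.69 cm³

ΔV = 9.69 cm³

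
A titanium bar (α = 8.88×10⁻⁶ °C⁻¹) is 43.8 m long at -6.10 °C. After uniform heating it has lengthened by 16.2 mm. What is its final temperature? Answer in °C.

ΔL = αL₀ΔT ⇒ ΔT = ΔL / (αL₀)
ΔT = 16.2×10⁻³ m / (8.88×10⁻⁶ × 43.8 m) = 41.651 K
T = -6.10 + 41.651 = 35.551 °C

T = 35.6 °C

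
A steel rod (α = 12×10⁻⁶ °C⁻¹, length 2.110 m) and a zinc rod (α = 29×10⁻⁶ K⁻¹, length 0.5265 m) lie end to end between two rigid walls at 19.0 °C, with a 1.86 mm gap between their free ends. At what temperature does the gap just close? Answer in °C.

α₁L₁ = 2.532×10⁻⁵ m/K, α₂L₂ = 1.52685×10⁻⁵ m/K → total 4.05885×10⁻⁵ m/K
ΔT = g/(α₁L₁+α₂L₂) = 1.86×10⁻³ / 4.05885×10⁻⁵ = 45.826 K
T = 19.0 + 45.826 = 64.826 °C

T = 64.8 °C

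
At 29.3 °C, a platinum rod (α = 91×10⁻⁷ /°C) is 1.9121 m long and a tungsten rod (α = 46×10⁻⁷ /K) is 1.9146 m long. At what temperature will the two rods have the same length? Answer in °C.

T = 320.2 °C

Equal length when α₁L₁ΔT − α₂L₂ΔT = L₂ − L₁ = 2.50×10⁻³ m
α₁L₁ = 1.740011×10⁻⁵, α₂L₂ = 8.80716×10⁻⁶ → Δ(αL) = 8.59295×10⁻⁶ m/K
ΔT = 2.50×10⁻³ / 8.59295×10⁻⁶ = 290.936 K, so T = 29.3 + 290.936 = 320.236 °C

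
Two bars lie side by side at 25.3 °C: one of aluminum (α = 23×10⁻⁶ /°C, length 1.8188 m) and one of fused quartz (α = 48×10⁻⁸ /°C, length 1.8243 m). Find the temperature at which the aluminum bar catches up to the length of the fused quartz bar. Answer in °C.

L₁(1 + α₁ΔT) = L₂(1 + α₂ΔT) ⇒ ΔT = (L₂ − L₁)/(α₁L₁ − α₂L₂)
L₂ − L₁ = 1.8243 − 1.8188 = 5.50×10⁻³ m
α₁L₁ − α₂L₂ = 23×10⁻⁶×1.8188 − 48×10⁻⁸×1.8243 = 4.0956736×10⁻⁵ m/K
ΔT = 5.50×10⁻³ / 4.0956736×10⁻⁵ = 134.288 K
T = 25.3 + 134.288 = 159.588 °C

T = 159.6 °C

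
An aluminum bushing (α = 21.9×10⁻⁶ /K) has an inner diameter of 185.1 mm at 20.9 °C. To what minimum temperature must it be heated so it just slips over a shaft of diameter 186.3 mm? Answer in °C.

Required Δd = 186.3 − 185.1 = 1.2 mm
Δd = αd₀ΔT ⇒ ΔT = Δd/(αd₀) = 1.2 / (21.9×10⁻⁶ × 185.1) = 296.03 K
T_min = 20.9 + 296.03 = 316.93 °C

T = 317 °C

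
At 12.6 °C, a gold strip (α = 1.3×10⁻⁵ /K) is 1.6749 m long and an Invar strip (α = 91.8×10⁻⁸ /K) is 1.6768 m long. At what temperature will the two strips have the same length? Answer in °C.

L₁(1 + α₁ΔT) = L₂(1 + α₂ΔT) ⇒ ΔT = (L₂ − L₁)/(α₁L₁ − α₂L₂)
L₂ − L₁ = 1.6768 − 1.6749 = 1.90×10⁻³ m
α₁L₁ − α₂L₂ = 1.3×10⁻⁵×1.6749 − 91.8×10⁻⁸×1.6768 = 2.02343976×10⁻⁵ m/K
ΔT = 1.90×10⁻³ / 2.02343976×10⁻⁵ = 93.900 K
T = 12.6 + 93.900 = 106.500 °C

T = 106.5 °C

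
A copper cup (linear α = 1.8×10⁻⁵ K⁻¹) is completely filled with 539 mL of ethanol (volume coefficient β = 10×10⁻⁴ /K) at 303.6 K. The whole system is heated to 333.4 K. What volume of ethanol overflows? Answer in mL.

15.2 mL

The cup also expands: β_container ≈ 3α = 5.4×10⁻⁵ /K
Net overflow = V₀(β_liq − 3α_cont)ΔT
β − 3α = 1.00×10⁻³ − 5.4×10⁻⁵ = 9.46×10⁻⁴ /K; ΔT = 29.8 K
ΔV = 539 × 9.46×10⁻⁴ × 29.8 = 15.2 mL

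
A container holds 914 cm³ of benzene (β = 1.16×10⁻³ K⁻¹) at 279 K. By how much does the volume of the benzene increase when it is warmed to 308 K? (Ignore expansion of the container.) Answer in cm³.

ΔV = 30.7 cm³

|ΔT| = |308 − 279| = 29 K
ΔV = βV₀ΔT = (1.16×10⁻³)(914)(29) = 30.7 cm³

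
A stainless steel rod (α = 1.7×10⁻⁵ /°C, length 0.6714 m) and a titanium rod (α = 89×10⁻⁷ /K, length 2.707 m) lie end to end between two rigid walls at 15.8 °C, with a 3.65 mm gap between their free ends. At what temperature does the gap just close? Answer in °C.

α₁L₁ = 1.14138×10⁻⁵ m/K, α₂L₂ = 2.40923×10⁻⁵ m/K → total 3.55061×10⁻⁵ m/K
ΔT = g/(α₁L₁+α₂L₂) = 3.65×10⁻³ / 3.55061×10⁻⁵ = 102.80 K
T = 15.8 + 102.80 = 118.60 °C

T = 119 °C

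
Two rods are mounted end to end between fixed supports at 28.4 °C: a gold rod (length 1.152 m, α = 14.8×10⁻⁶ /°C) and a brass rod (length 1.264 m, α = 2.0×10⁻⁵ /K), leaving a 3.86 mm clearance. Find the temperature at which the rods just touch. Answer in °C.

α₁L₁ = 1.70496×10⁻⁵ m/K, α₂L₂ = 2.528×10⁻⁵ m/K → total 4.23296×10⁻⁵ m/K
ΔT = g/(α₁L₁+α₂L₂) = 3.86×10⁻³ / 4.23296×10⁻⁵ = 91.19 K
T = 28.4 + 91.19 = 119.59 °C

T = 120 °C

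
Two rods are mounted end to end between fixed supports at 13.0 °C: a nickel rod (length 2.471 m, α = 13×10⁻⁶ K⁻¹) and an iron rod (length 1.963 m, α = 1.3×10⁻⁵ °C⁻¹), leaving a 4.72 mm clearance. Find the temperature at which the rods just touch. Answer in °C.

T = 94.9 °C

α₁L₁ = 3.2123×10⁻⁵ m/K, α₂L₂ = 2.5519×10⁻⁵ m/K → total 5.7642×10⁻⁵ m/K
ΔT = g/(α₁L₁+α₂L₂) = 4.72×10⁻³ / 5.7642×10⁻⁵ = 81.885 K
T = 13.0 + 81.885 = 94.885 °C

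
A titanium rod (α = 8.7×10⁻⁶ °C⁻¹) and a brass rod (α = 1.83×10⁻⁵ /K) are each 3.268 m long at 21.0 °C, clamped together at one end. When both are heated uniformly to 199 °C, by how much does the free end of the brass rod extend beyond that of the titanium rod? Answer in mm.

ΔT = 178.0 K
titanium: ΔL = 8.7×10⁻⁶ × 3.268 m × 178.0 = 5.0608×10⁻³ m = 5.0608 mm
brass: ΔL = 1.83×10⁻⁵ × 3.268 m × 178.0 = 1.0645×10⁻² m = 10.645 mm
difference = 10.645 − 5.0608 = 5.5842 mm

5.58 mm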